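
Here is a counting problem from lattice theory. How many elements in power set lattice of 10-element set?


Power set = 2^n.
2^10 = 1024


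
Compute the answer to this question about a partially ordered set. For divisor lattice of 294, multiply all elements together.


Divisors of 294: [1, 2, 3, 6, 7, 14, 21, 42, 49, 98, 147, 294]
Product = n^(d(n)/2) = 294^(12/2)
Product = 645779095649856


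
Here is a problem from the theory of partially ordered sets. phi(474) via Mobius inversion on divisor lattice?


phi(n) = n * prod_{p|n} (1 - 1/p).
Prime divisors of 474: [2, 3, 79]
phi(474) = 474 * (1 - 1/2) * (1 - 1/3) * (1 - 1/79)
phi(474) = 156


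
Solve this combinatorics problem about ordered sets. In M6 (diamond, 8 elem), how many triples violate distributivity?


Distributive law: a ^ (b v c) = (a ^ b) v (a ^ c).
Check all 8^3 = 512 ordered triples (a,b,c).
  e.g. a=a1, b=a2, c=a3: lhs=a1 != rhs=0
  e.g. a=a1, b=a2, c=a4: lhs=a1 != rhs=0
Total violating triples: 120


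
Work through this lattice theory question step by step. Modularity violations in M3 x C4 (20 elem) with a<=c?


Modular law: if a <= c then a v (b ^ c) = (a v b) ^ c.
Check all triples (a,b,c) with a <= c among 20 elements.
This lattice is modular (diamonds M_m and their chain-products are modular).
Total violating triples: 0


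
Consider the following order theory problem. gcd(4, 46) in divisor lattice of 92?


Meet=gcd.
gcd(4,46)=2


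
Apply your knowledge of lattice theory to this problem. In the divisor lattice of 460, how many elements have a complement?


An element a is complemented if some b has a meet b = bottom, a join b = top.
a is complemented iff gcd(a, n/a)=1, i.e. a is a unitary divisor of 460.
Complemented elements: 1, 4, 5, 20, 23, 92, ... (2 more)
Count: 8


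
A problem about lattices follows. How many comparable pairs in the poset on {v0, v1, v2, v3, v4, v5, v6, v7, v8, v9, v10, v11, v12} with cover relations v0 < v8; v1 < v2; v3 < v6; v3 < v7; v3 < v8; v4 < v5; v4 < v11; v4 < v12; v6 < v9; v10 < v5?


A comparable pair {a,b} has a < b or b < a in the order.
Count unordered pairs where one element is strictly below the other.
Examples: {v0,v8}, {v1,v2}, {v3,v6}, {v3,v7}, ...
Total comparable pairs: 11


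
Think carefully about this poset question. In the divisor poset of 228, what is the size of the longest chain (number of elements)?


A chain is a totally ordered subset; we count the number of elements in a maximum chain.
Compute, for each element x, the size of the longest chain ending at x:
  1: 1
  2: 2
  3: 2
  19: 2
  4: 3
  6: 3
  ...
A maximum chain: 1 < 2 < 4 < 12 < 228
Number of elements in the longest chain: 5


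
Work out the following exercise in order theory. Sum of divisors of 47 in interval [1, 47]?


Interval [1,47] in divisors of 47: [1, 47]
Sum = 48


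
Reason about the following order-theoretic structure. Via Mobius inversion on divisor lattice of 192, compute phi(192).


phi(n) = n * prod_{p|n} (1 - 1/p).
Prime divisors of 192: [2, 3]
phi(192) = 192 * (1 - 1/2) * (1 - 1/3)
phi(192) = 64


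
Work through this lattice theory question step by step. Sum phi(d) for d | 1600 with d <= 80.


Divisors of 1600 up to 80: [1, 2, 4, 5, 8, 10, 16, 20, 25, 32, 40, 50, 64, 80]
phi values: [1, 1, 2, 4, 4, 4, 8, 8, 20, 16, 16, 20, 32, 32]
Sum = 168


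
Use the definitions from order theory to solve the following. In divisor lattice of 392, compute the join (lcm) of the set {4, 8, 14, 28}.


In a divisor lattice, join = lcm (least common multiple).
Compute lcm iteratively: start with first element, then lcm(current, next).
Elements: [4, 8, 14, 28]
lcm(4,8) = 8
lcm(8,14) = 56
lcm(56,28) = 56
Final lcm = 56


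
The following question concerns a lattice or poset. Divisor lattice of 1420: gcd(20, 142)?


Meet=gcd.
gcd(20,142)=2


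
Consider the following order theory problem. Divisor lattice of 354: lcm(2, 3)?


Join=lcm.
gcd(2,3)=1
lcm=6


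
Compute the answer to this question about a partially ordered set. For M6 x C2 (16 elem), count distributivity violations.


Distributive law: a ^ (b v c) = (a ^ b) v (a ^ c).
Check all 16^3 = 4096 ordered triples (a,b,c).
  e.g. a=(a1,0), b=(a2,0), c=(a3,0): lhs=(a1,0) != rhs=(0,0)
  e.g. a=(a1,0), b=(a2,0), c=(a3,1): lhs=(a1,0) != rhs=(0,0)
Total violating triples: 960


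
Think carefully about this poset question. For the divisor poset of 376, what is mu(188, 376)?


In a divisor lattice, mu(a,b) = mu(b/a) where mu is the classical Mobius function.
b/a = 376/188 = 2
Prime factorization of 2: primes [2]
2 is squarefree with 1 prime factor(s), so mu(2) = (-1)^1 = -1


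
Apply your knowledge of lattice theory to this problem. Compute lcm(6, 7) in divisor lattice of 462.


In a divisor lattice, join = lcm (least common multiple).
gcd(6,7) = 1
lcm(6,7) = 6*7/gcd = 42/1 = 42


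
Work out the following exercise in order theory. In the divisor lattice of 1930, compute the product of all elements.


Divisors of 1930: [1, 2, 5, 10, 193, 386, 965, 1930]
Product = n^(d(n)/2) = 1930^(8/2)
Product = 13874880010000


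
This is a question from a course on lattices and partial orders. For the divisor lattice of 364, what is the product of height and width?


Height = length of longest chain minus 1; width = size of largest antichain.
A maximum chain: 1 | 13 | 91 | 182 | 364  (height 4).
A maximum antichain: {4, 14, 26, 91}  (width 4).
Product = 4 * 4 = 16


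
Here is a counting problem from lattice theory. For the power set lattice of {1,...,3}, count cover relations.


A cover relation a -< b holds when a < b with no c strictly between.
Cover relations:
  {} -< {1}
  {} -< {2}
  {} -< {3}
  {1} -< {1,2}
  {1} -< {1,3}
  {2} -< {1,2}
  {2} -< {2,3}
  {3} -< {1,3}
  ...4 more
Total: 12


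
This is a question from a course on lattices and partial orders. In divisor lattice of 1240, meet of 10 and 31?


In a divisor lattice, meet = gcd (greatest common divisor).
By Euclidean algorithm or factoring: gcd(10,31) = 1


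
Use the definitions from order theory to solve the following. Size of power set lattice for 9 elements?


Power set = 2^n.
2^9 = 512


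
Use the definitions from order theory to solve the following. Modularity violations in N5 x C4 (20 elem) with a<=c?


Modular law: if a <= c then a v (b ^ c) = (a v b) ^ c.
Check all triples (a,b,c) with a <= c among 20 elements.
  e.g. a=(a,0), b=(c,0), c=(b,0): lhs=(a,0) != rhs=(b,0)
  e.g. a=(a,0), b=(c,1), c=(b,0): lhs=(a,0) != rhs=(b,0)
Total violating triples: 40


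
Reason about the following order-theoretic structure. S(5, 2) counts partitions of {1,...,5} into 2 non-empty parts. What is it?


S(n,k) = k*S(n-1,k) + S(n-1,k-1).
S(4,2) = 7, S(4,1) = 1
S(5,2) = 2*7 + 1 = 14 + 1
S(5,2) = 15


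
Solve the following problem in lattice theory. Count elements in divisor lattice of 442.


Divisors of 442: [1, 2, 13, 17, 26, 34, 221, 442]
Count: 8


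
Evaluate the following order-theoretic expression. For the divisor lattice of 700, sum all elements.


sigma(n) = sum of divisors.
Divisors of 700: [1, 2, 4, 5, 7, 10, 14, 20, 25, 28, 35, 50, 70, 100, 140, 175, 350, 700]
Sum = 1736


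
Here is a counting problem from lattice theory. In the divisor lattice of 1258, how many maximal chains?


A maximal chain goes from the minimum element to a maximal element via cover relations.
Counting all min-to-max paths in the cover graph.
Total maximal chains: 6


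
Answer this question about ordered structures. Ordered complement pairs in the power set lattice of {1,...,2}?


Complement pair (a,b): a meet b = bottom, a join b = top.
Here: A intersect B = {} and A union B = {1,...,2}.
Pairs found: ({},{1,2}), ({1},{2}), ({2},{1}), ({1,2},{})
Total ordered pairs: 4


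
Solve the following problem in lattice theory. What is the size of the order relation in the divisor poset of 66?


The order relation is {(a,b) : a <= b}, reflexive so it includes (a,a).
Examples: (1,1), (1,11), (1,2), (1,22), (1,3), ...
Total ordered pairs: 27


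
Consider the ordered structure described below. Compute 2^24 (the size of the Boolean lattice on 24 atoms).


Power set = 2^n.
2^24 = 16777216


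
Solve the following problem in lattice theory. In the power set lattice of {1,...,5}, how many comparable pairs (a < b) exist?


A comparable pair {a,b} has a < b or b < a in the order.
Count unordered pairs where one element is strictly below the other.
Examples: {{},{1}}, {{},{2}}, {{},{3}}, {{},{4}}, ...
Total comparable pairs: 211


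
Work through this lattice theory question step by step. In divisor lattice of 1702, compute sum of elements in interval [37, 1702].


Interval [37,1702] in divisors of 1702: [37, 74, 851, 1702]
Sum = 2664


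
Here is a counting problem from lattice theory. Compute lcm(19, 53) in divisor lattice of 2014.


In a divisor lattice, join = lcm (least common multiple).
gcd(19,53) = 1
lcm(19,53) = 19*53/gcd = 1007/1 = 1007


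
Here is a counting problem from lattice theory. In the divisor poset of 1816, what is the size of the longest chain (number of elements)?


A chain is a totally ordered subset; we count the number of elements in a maximum chain.
Compute, for each element x, the size of the longest chain ending at x:
  1: 1
  2: 2
  227: 2
  4: 3
  8: 4
  454: 3
  ...
A maximum chain: 1 < 2 < 4 < 8 < 1816
Number of elements in the longest chain: 5


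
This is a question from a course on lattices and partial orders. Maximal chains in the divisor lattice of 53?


A maximal chain goes from the minimum element to a maximal element via cover relations.
Counting all min-to-max paths in the cover graph.
Total maximal chains: 1


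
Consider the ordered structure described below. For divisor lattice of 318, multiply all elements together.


Divisors of 318: [1, 2, 3, 6, 53, 106, 159, 318]
Product = n^(d(n)/2) = 318^(8/2)
Product = 10226063376


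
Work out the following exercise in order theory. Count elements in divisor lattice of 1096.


Divisors of 1096: [1, 2, 4, 8, 137, 274, 548, 1096]
Count: 8


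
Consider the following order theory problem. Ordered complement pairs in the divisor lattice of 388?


Complement pair (a,b): a meet b = bottom, a join b = top.
Here: gcd(a,b)=1 and lcm(a,b)=388, i.e. a*b=388 with a,b coprime.
Pairs found: (1,388), (4,97), (97,4), (388,1)
Total ordered pairs: 4


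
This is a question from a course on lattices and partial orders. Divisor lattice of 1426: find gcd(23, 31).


In a divisor lattice, meet = gcd (greatest common divisor).
By Euclidean algorithm or factoring: gcd(23,31) = 1


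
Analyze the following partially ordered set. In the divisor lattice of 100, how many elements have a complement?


An element a is complemented if some b has a meet b = bottom, a join b = top.
a is complemented iff gcd(a, n/a)=1, i.e. a is a unitary divisor of 100.
Complemented elements: 1, 4, 25, 100
Count: 4


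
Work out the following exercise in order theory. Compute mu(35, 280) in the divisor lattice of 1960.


In a divisor lattice, mu(a,b) = mu(b/a) where mu is the classical Mobius function.
b/a = 280/35 = 8
Prime factorization of 8: primes [2]
8 is not squarefree, so mu(8) = 0


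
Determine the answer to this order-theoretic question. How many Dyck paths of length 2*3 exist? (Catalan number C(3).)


C(n) = C(2n, n) / (n+1).
C(6, 3) = 20
C(3) = 20 / 4 = 5


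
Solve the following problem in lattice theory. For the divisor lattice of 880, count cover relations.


A cover relation a -< b holds when a < b with no c strictly between.
Cover relations:
  1 -< 2
  1 -< 5
  1 -< 11
  2 -< 4
  2 -< 10
  2 -< 22
  4 -< 8
  4 -< 20
  ...28 more
Total: 36


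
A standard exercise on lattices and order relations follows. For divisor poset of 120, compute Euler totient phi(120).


phi(n) = n * prod_{p|n} (1 - 1/p).
Prime divisors of 120: [2, 3, 5]
phi(120) = 120 * (1 - 1/2) * (1 - 1/3) * (1 - 1/5)
phi(120) = 32


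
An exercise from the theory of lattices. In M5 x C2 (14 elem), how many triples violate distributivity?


Distributive law: a ^ (b v c) = (a ^ b) v (a ^ c).
Check all 14^3 = 2744 ordered triples (a,b,c).
  e.g. a=(a1,0), b=(a2,0), c=(a3,0): lhs=(a1,0) != rhs=(0,0)
  e.g. a=(a1,0), b=(a2,0), c=(a3,1): lhs=(a1,0) != rhs=(0,0)
Total violating triples: 480


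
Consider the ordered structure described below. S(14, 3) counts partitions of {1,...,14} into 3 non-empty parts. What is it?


S(n,k) = k*S(n-1,k) + S(n-1,k-1).
S(13,3) = 261625, S(13,2) = 4095
S(14,3) = 3*261625 + 4095 = 784875 + 4095
S(14,3) = 788970


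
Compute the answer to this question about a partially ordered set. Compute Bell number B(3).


B(n) = number of set partitions of an n-element set.
B(n) satisfies the recurrence: B(n+1) = sum_k C(n,k)*B(k).
B(3) = 5


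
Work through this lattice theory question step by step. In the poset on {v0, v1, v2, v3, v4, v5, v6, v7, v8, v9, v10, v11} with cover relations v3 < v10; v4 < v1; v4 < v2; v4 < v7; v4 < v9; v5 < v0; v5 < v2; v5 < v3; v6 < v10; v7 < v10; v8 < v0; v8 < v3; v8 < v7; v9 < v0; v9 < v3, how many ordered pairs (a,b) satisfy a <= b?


The order relation is {(a,b) : a <= b}, reflexive so it includes (a,a).
Examples: (v0,v0), (v1,v1), (v10,v10), (v11,v11), (v2,v2), ...
Total ordered pairs: 33


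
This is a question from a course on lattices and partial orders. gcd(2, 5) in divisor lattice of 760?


Meet=gcd.
gcd(2,5)=1


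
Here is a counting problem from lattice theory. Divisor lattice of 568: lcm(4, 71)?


Join=lcm.
gcd(4,71)=1
lcm=284


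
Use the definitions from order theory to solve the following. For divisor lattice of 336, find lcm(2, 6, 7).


In a divisor lattice, join = lcm (least common multiple).
Compute lcm iteratively: start with first element, then lcm(current, next).
Elements: [2, 6, 7]
lcm(2,6) = 6
lcm(6,7) = 42
Final lcm = 42


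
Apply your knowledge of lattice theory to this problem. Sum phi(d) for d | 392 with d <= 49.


Divisors of 392 up to 49: [1, 2, 4, 7, 8, 14, 28, 49]
phi values: [1, 1, 2, 6, 4, 6, 12, 42]
Sum = 74


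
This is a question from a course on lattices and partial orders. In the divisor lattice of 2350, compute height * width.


Height = length of longest chain minus 1; width = size of largest antichain.
A maximum chain: 1 | 47 | 235 | 1175 | 2350  (height 4).
A maximum antichain: {10, 25, 94, 235}  (width 4).
Product = 4 * 4 = 16


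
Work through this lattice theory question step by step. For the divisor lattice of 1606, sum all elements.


sigma(n) = sum of divisors.
Divisors of 1606: [1, 2, 11, 22, 73, 146, 803, 1606]
Sum = 2664


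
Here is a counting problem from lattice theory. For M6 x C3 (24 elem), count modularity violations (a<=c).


Modular law: if a <= c then a v (b ^ c) = (a v b) ^ c.
Check all triples (a,b,c) with a <= c among 24 elements.
This lattice is modular (diamonds M_m and their chain-products are modular).
Total violating triples: 0


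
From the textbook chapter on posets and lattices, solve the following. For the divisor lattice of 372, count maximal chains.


A maximal chain goes from the minimum element to a maximal element via cover relations.
Counting all min-to-max paths in the cover graph.
Total maximal chains: 12


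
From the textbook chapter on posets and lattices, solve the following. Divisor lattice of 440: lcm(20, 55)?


Join=lcm.
gcd(20,55)=5
lcm=220


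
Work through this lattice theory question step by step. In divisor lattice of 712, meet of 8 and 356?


In a divisor lattice, meet = gcd (greatest common divisor).
By Euclidean algorithm or factoring: gcd(8,356) = 4


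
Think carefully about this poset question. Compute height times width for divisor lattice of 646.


Height = length of longest chain minus 1; width = size of largest antichain.
A maximum chain: 1 | 19 | 323 | 646  (height 3).
A maximum antichain: {2, 17, 19}  (width 3).
Product = 3 * 3 = 9


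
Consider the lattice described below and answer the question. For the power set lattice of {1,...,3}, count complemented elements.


An element a is complemented if some b has a meet b = bottom, a join b = top.
every subset A has complement S\A, so all elements are complemented.
Complemented elements: {}, {1}, {2}, {3}, {1,2}, {1,3}, ... (2 more)
Count: 8


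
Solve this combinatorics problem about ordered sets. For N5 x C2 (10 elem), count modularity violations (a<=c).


Modular law: if a <= c then a v (b ^ c) = (a v b) ^ c.
Check all triples (a,b,c) with a <= c among 10 elements.
  e.g. a=(a,0), b=(c,0), c=(b,0): lhs=(a,0) != rhs=(b,0)
  e.g. a=(a,0), b=(c,1), c=(b,0): lhs=(a,0) != rhs=(b,0)
Total violating triples: 6


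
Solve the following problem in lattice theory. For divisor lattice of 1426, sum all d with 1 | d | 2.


Interval [1,2] in divisors of 1426: [1, 2]
Sum = 3


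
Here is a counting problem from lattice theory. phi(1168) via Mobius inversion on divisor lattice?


phi(n) = n * prod_{p|n} (1 - 1/p).
Prime divisors of 1168: [2, 73]
phi(1168) = 1168 * (1 - 1/2) * (1 - 1/73)
phi(1168) = 576


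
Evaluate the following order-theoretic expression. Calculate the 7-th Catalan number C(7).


C(n) = C(2n, n) / (n+1).
C(14, 7) = 3432
C(7) = 3432 / 8 = 429


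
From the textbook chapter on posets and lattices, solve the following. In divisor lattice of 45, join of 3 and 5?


In a divisor lattice, join = lcm (least common multiple).
gcd(3,5) = 1
lcm(3,5) = 3*5/gcd = 15/1 = 15


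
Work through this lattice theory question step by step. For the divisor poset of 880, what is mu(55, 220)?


In a divisor lattice, mu(a,b) = mu(b/a) where mu is the classical Mobius function.
b/a = 220/55 = 4
Prime factorization of 4: primes [2]
4 is not squarefree, so mu(4) = 0


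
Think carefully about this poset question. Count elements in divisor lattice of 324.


Divisors of 324: [1, 2, 3, 4, 6, 9, 12, 18, 27, 36, 54, 81, 108, 162, 324]
Count: 15


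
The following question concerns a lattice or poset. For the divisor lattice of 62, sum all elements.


sigma(n) = sum of divisors.
Divisors of 62: [1, 2, 31, 62]
Sum = 96


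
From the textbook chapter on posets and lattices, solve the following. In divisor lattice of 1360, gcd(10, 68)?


Meet=gcd.
gcd(10,68)=2


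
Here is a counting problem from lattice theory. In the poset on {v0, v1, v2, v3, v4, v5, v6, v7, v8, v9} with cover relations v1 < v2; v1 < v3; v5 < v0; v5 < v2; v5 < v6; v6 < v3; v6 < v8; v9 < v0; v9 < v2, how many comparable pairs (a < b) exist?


A comparable pair {a,b} has a < b or b < a in the order.
Count unordered pairs where one element is strictly below the other.
Examples: {v0,v5}, {v0,v9}, {v1,v2}, {v1,v3}, ...
Total comparable pairs: 11


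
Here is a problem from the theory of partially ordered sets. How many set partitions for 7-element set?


B(n) = number of set partitions of an n-element set.
B(n) satisfies the recurrence: B(n+1) = sum_k C(n,k)*B(k).
B(7) = 877


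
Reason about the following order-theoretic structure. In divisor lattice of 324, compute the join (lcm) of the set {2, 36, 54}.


In a divisor lattice, join = lcm (least common multiple).
Compute lcm iteratively: start with first element, then lcm(current, next).
Elements: [2, 36, 54]
lcm(2,36) = 36
lcm(36,54) = 108
Final lcm = 108


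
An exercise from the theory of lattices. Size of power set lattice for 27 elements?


Power set = 2^n.
2^27 = 134217728


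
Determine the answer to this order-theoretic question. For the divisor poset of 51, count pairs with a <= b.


The order relation is {(a,b) : a <= b}, reflexive so it includes (a,a).
Examples: (1,1), (1,17), (1,3), (1,51), (17,17), ...
Total ordered pairs: 9


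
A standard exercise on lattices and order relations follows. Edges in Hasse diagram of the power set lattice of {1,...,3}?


A cover relation a -< b holds when a < b with no c strictly between.
Cover relations:
  {} -< {1}
  {} -< {2}
  {} -< {3}
  {1} -< {1,2}
  {1} -< {1,3}
  {2} -< {1,2}
  {2} -< {2,3}
  {3} -< {1,3}
  ...4 more
Total: 12


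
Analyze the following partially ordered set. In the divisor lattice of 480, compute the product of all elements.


Divisors of 480: [1, 2, 3, 4, 5, 6, 8, 10, 12, 15, 16, 20, 24, 30, 32, 40, 48, 60, 80, 96, 120, 160, 240, 480]
Product = n^(d(n)/2) = 480^(24/2)
Product = 149587343098087735296000000000000


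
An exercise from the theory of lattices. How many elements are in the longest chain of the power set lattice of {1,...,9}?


A chain is a totally ordered subset; we count the number of elements in a maximum chain.
Compute, for each element x, the size of the longest chain ending at x:
  {}: 1
  {1}: 2
  {2}: 2
  {3}: 2
  {4}: 2
  {5}: 2
  ...
A maximum chain: {} < {1} < {1,2} < {1,2,3} < {1,2,3,4} < {1,2,3,4,5} < {1,2,3,4,5,6} < {1,2,3,4,5,6,7} < {1,2,3,4,5,6,7,8} < {1,2,3,4,5,6,7,8,9}
Number of elements in the longest chain: 10


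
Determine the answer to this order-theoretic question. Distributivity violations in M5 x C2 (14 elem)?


Distributive law: a ^ (b v c) = (a ^ b) v (a ^ c).
Check all 14^3 = 2744 ordered triples (a,b,c).
  e.g. a=(a1,0), b=(a2,0), c=(a3,0): lhs=(a1,0) != rhs=(0,0)
  e.g. a=(a1,0), b=(a2,0), c=(a3,1): lhs=(a1,0) != rhs=(0,0)
Total violating triples: 480


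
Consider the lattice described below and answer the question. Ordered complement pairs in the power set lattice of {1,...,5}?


Complement pair (a,b): a meet b = bottom, a join b = top.
Here: A intersect B = {} and A union B = {1,...,5}.
Pairs found: ({},{1,2,3,4,5}), ({1},{2,3,4,5}), ({2},{1,3,4,5}), ({3},{1,2,4,5}), ... (28 more)
Total ordered pairs: 32


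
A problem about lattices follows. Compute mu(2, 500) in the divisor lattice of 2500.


In a divisor lattice, mu(a,b) = mu(b/a) where mu is the classical Mobius function.
b/a = 500/2 = 250
Prime factorization of 250: primes [2, 5]
250 is not squarefree, so mu(250) = 0


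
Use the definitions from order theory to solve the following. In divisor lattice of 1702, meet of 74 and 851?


In a divisor lattice, meet = gcd (greatest common divisor).
By Euclidean algorithm or factoring: gcd(74,851) = 37


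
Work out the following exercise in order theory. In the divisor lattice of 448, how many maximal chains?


A maximal chain goes from the minimum element to a maximal element via cover relations.
Counting all min-to-max paths in the cover graph.
Total maximal chains: 7


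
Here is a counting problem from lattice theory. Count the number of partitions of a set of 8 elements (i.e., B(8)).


B(n) = number of set partitions of an n-element set.
B(n) satisfies the recurrence: B(n+1) = sum_k C(n,k)*B(k).
B(8) = 4140


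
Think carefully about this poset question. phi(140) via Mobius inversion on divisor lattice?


phi(n) = n * prod_{p|n} (1 - 1/p).
Prime divisors of 140: [2, 5, 7]
phi(140) = 140 * (1 - 1/2) * (1 - 1/5) * (1 - 1/7)
phi(140) = 48


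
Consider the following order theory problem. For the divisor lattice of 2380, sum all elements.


sigma(n) = sum of divisors.
Divisors of 2380: [1, 2, 4, 5, 7, 10, 14, 17, 20, 28, 34, 35, 68, 70, 85, 119, 140, 170, 238, 340, 476, 595, 1190, 2380]
Sum = 6048


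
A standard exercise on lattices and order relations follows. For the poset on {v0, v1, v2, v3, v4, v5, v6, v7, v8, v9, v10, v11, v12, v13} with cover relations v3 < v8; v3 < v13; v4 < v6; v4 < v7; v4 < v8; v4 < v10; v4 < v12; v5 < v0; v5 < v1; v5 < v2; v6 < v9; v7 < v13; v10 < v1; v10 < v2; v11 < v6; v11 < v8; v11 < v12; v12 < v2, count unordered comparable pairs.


A comparable pair {a,b} has a < b or b < a in the order.
Count unordered pairs where one element is strictly below the other.
Examples: {v0,v5}, {v1,v4}, {v1,v5}, {v1,v10}, ...
Total comparable pairs: 24


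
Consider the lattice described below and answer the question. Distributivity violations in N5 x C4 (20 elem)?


Distributive law: a ^ (b v c) = (a ^ b) v (a ^ c).
Check all 20^3 = 8000 ordered triples (a,b,c).
  e.g. a=(b,0), b=(a,0), c=(c,0): lhs=(b,0) != rhs=(a,0)
  e.g. a=(b,0), b=(a,0), c=(c,1): lhs=(b,0) != rhs=(a,0)
Total violating triples: 128


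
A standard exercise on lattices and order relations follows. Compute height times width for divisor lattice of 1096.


Height = length of longest chain minus 1; width = size of largest antichain.
A maximum chain: 1 | 137 | 274 | 548 | 1096  (height 4).
A maximum antichain: {2, 137}  (width 2).
Product = 4 * 2 = 8


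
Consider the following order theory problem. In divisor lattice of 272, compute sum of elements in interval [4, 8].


Interval [4,8] in divisors of 272: [4, 8]
Sum = 12


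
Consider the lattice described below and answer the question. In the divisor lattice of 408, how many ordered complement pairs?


Complement pair (a,b): a meet b = bottom, a join b = top.
Here: gcd(a,b)=1 and lcm(a,b)=408, i.e. a*b=408 with a,b coprime.
Pairs found: (1,408), (3,136), (8,51), (17,24), ... (4 more)
Total ordered pairs: 8


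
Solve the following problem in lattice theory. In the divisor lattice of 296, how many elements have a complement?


An element a is complemented if some b has a meet b = bottom, a join b = top.
a is complemented iff gcd(a, n/a)=1, i.e. a is a unitary divisor of 296.
Complemented elements: 1, 8, 37, 296
Count: 4


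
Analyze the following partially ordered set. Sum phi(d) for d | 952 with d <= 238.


Divisors of 952 up to 238: [1, 2, 4, 7, 8, 14, 17, 28, 34, 56, 68, 119, 136, 238]
phi values: [1, 1, 2, 6, 4, 6, 16, 12, 16, 24, 32, 96, 64, 96]
Sum = 376


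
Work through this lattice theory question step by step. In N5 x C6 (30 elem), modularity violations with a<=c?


Modular law: if a <= c then a v (b ^ c) = (a v b) ^ c.
Check all triples (a,b,c) with a <= c among 30 elements.
  e.g. a=(a,0), b=(c,0), c=(b,0): lhs=(a,0) != rhs=(b,0)
  e.g. a=(a,0), b=(c,1), c=(b,0): lhs=(a,0) != rhs=(b,0)
Total violating triples: 126


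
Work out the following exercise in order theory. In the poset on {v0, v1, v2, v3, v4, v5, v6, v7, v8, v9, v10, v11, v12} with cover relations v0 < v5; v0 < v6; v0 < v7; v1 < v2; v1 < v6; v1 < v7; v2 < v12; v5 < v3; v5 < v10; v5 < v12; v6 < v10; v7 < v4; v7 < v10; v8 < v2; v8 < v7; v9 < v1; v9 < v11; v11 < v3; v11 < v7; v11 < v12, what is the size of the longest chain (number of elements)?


A chain is a totally ordered subset; we count the number of elements in a maximum chain.
Compute, for each element x, the size of the longest chain ending at x:
  v0: 1
  v8: 1
  v9: 1
  v1: 2
  v5: 2
  v11: 2
  ...
A maximum chain: v9 < v1 < v7 < v4
Number of elements in the longest chain: 4


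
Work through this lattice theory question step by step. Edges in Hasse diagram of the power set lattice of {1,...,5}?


A cover relation a -< b holds when a < b with no c strictly between.
Cover relations:
  {} -< {1}
  {} -< {2}
  {} -< {3}
  {} -< {4}
  {} -< {5}
  {1} -< {1,2}
  {1} -< {1,3}
  {1} -< {1,4}
  ...72 more
Total: 80


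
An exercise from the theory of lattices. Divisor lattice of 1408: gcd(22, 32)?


Meet=gcd.
gcd(22,32)=2


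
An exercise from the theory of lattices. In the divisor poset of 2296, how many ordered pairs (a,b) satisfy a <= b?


The order relation is {(a,b) : a <= b}, reflexive so it includes (a,a).
Examples: (1,1), (1,1148), (1,14), (1,164), (1,2), ...
Total ordered pairs: 90


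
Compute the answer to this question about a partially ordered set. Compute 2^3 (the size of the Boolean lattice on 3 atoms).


Power set = 2^n.
2^3 = 8


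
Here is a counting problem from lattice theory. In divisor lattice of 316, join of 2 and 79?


In a divisor lattice, join = lcm (least common multiple).
gcd(2,79) = 1
lcm(2,79) = 2*79/gcd = 158/1 = 158


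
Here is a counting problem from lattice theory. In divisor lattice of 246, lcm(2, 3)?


Join=lcm.
gcd(2,3)=1
lcm=6


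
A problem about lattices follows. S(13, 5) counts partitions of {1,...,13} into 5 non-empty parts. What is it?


S(n,k) = k*S(n-1,k) + S(n-1,k-1).
S(12,5) = 1379400, S(12,4) = 611501
S(13,5) = 5*1379400 + 611501 = 6897000 + 611501
S(13,5) = 7508501


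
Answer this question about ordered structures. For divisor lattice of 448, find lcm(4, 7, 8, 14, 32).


In a divisor lattice, join = lcm (least common multiple).
Compute lcm iteratively: start with first element, then lcm(current, next).
Elements: [4, 7, 8, 14, 32]
lcm(4,7) = 28
lcm(28,8) = 56
lcm(56,14) = 56
lcm(56,32) = 224
Final lcm = 224


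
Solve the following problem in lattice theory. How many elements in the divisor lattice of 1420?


Divisors of 1420: [1, 2, 4, 5, 10, 20, 71, 142, 284, 355, 710, 1420]
Count: 12


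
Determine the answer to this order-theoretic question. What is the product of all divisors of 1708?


Divisors of 1708: [1, 2, 4, 7, 14, 28, 61, 122, 244, 427, 854, 1708]
Product = n^(d(n)/2) = 1708^(12/2)
Product = 24827168863016095744


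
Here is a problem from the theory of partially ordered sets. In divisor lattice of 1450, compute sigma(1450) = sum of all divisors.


sigma(n) = sum of divisors.
Divisors of 1450: [1, 2, 5, 10, 25, 29, 50, 58, 145, 290, 725, 1450]
Sum = 2790


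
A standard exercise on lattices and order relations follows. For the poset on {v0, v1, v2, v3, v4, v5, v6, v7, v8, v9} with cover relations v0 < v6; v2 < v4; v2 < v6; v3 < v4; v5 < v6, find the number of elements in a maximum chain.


A chain is a totally ordered subset; we count the number of elements in a maximum chain.
Compute, for each element x, the size of the longest chain ending at x:
  v0: 1
  v1: 1
  v2: 1
  v3: 1
  v5: 1
  v7: 1
  ...
A maximum chain: v2 < v4
Number of elements in the longest chain: 2


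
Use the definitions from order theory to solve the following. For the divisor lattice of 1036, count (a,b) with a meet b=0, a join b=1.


Complement pair (a,b): a meet b = bottom, a join b = top.
Here: gcd(a,b)=1 and lcm(a,b)=1036, i.e. a*b=1036 with a,b coprime.
Pairs found: (1,1036), (4,259), (7,148), (28,37), ... (4 more)
Total ordered pairs: 8


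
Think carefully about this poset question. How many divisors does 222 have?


Divisors of 222: [1, 2, 3, 6, 37, 74, 111, 222]
Count: 8


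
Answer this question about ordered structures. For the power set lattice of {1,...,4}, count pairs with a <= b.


The order relation is {(a,b) : a <= b}, reflexive so it includes (a,a).
Examples: ({},{}), ({},{1,2}), ({},{1,2,3}), ({},{1,2,3,4}), ({},{1,2,4}), ...
Total ordered pairs: 81


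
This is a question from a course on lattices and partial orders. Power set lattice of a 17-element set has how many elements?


Power set = 2^n.
2^17 = 131072


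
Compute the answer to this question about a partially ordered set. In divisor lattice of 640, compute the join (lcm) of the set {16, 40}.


In a divisor lattice, join = lcm (least common multiple).
Compute lcm iteratively: start with first element, then lcm(current, next).
Elements: [16, 40]
lcm(16,40) = 80
Final lcm = 80


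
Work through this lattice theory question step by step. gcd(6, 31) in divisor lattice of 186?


Meet=gcd.
gcd(6,31)=1


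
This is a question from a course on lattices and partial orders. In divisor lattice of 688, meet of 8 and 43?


In a divisor lattice, meet = gcd (greatest common divisor).
By Euclidean algorithm or factoring: gcd(8,43) = 1


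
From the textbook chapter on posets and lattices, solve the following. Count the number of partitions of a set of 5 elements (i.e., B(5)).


B(n) = number of set partitions of an n-element set.
B(n) satisfies the recurrence: B(n+1) = sum_k C(n,k)*B(k).
B(5) = 52


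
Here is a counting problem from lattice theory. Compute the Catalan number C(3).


C(n) = C(2n, n) / (n+1).
C(6, 3) = 20
C(3) = 20 / 4 = 5


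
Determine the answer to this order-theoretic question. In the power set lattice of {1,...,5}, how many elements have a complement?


An element a is complemented if some b has a meet b = bottom, a join b = top.
every subset A has complement S\A, so all elements are complemented.
Complemented elements: {}, {1}, {2}, {3}, {4}, {5}, ... (26 more)
Count: 32


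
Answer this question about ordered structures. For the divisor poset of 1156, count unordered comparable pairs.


A comparable pair {a,b} has a < b or b < a in the order.
Count unordered pairs where one element is strictly below the other.
Examples: {1,2}, {1,4}, {1,17}, {1,34}, ...
Total comparable pairs: 27


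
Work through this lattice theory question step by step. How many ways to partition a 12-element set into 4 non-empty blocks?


S(n,k) = k*S(n-1,k) + S(n-1,k-1).
S(11,4) = 145750, S(11,3) = 28501
S(12,4) = 4*145750 + 28501 = 583000 + 28501
S(12,4) = 611501


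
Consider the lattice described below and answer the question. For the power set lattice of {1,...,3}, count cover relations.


A cover relation a -< b holds when a < b with no c strictly between.
Cover relations:
  {} -< {1}
  {} -< {2}
  {} -< {3}
  {1} -< {1,2}
  {1} -< {1,3}
  {2} -< {1,2}
  {2} -< {2,3}
  {3} -< {1,3}
  ...4 more
Total: 12


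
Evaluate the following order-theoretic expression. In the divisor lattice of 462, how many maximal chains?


A maximal chain goes from the minimum element to a maximal element via cover relations.
Counting all min-to-max paths in the cover graph.
Total maximal chains: 24


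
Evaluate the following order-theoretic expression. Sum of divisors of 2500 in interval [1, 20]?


Interval [1,20] in divisors of 2500: [1, 2, 4, 5, 10, 20]
Sum = 42


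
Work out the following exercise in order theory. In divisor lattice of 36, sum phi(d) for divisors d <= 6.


Divisors of 36 up to 6: [1, 2, 3, 4, 6]
phi values: [1, 1, 2, 2, 2]
Sum = 8


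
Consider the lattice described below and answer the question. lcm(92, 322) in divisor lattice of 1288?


Join=lcm.
gcd(92,322)=46
lcm=644


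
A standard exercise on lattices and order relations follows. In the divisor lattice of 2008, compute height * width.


Height = length of longest chain minus 1; width = size of largest antichain.
A maximum chain: 1 | 251 | 502 | 1004 | 2008  (height 4).
A maximum antichain: {2, 251}  (width 2).
Product = 4 * 2 = 8


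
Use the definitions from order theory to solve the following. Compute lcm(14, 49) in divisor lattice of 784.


In a divisor lattice, join = lcm (least common multiple).
gcd(14,49) = 7
lcm(14,49) = 14*49/gcd = 686/7 = 98


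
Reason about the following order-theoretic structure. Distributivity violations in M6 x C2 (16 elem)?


Distributive law: a ^ (b v c) = (a ^ b) v (a ^ c).
Check all 16^3 = 4096 ordered triples (a,b,c).
  e.g. a=(a1,0), b=(a2,0), c=(a3,0): lhs=(a1,0) != rhs=(0,0)
  e.g. a=(a1,0), b=(a2,0), c=(a3,1): lhs=(a1,0) != rhs=(0,0)
Total violating triples: 960


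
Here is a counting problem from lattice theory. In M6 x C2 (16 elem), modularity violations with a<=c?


Modular law: if a <= c then a v (b ^ c) = (a v b) ^ c.
Check all triples (a,b,c) with a <= c among 16 elements.
This lattice is modular (diamonds M_m and their chain-products are modular).
Total violating triples: 0


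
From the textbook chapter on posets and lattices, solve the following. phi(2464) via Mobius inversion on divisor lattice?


phi(n) = n * prod_{p|n} (1 - 1/p).
Prime divisors of 2464: [2, 7, 11]
phi(2464) = 2464 * (1 - 1/2) * (1 - 1/7) * (1 - 1/11)
phi(2464) = 960


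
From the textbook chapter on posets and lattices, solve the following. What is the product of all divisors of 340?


Divisors of 340: [1, 2, 4, 5, 10, 17, 20, 34, 68, 85, 170, 340]
Product = n^(d(n)/2) = 340^(12/2)
Product = 1544804416000000


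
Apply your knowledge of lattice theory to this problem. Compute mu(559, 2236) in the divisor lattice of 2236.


In a divisor lattice, mu(a,b) = mu(b/a) where mu is the classical Mobius function.
b/a = 2236/559 = 4
Prime factorization of 4: primes [2]
4 is not squarefree, so mu(4) = 0


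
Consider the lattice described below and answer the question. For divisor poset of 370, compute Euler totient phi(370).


phi(n) = n * prod_{p|n} (1 - 1/p).
Prime divisors of 370: [2, 5, 37]
phi(370) = 370 * (1 - 1/2) * (1 - 1/5) * (1 - 1/37)
phi(370) = 144


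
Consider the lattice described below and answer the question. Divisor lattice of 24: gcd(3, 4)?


Meet=gcd.
gcd(3,4)=1


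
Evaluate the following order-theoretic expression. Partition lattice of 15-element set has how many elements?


B(n) = number of set partitions of an n-element set.
B(n) satisfies the recurrence: B(n+1) = sum_k C(n,k)*B(k).
B(15) = 1382958545


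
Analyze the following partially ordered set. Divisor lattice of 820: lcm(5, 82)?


Join=lcm.
gcd(5,82)=1
lcm=410


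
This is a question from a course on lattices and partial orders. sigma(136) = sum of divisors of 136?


sigma(n) = sum of divisors.
Divisors of 136: [1, 2, 4, 8, 17, 34, 68, 136]
Sum = 270


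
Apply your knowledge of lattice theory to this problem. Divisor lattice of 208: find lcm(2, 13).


In a divisor lattice, join = lcm (least common multiple).
gcd(2,13) = 1
lcm(2,13) = 2*13/gcd = 26/1 = 26


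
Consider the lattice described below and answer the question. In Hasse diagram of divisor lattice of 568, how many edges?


A cover relation a -< b holds when a < b with no c strictly between.
Cover relations:
  1 -< 2
  1 -< 71
  2 -< 4
  2 -< 142
  4 -< 8
  4 -< 284
  8 -< 568
  71 -< 142
  ...2 more
Total: 10


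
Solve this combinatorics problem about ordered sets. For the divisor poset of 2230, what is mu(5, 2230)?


In a divisor lattice, mu(a,b) = mu(b/a) where mu is the classical Mobius function.
b/a = 2230/5 = 446
Prime factorization of 446: primes [2, 223]
446 is squarefree with 2 prime factor(s), so mu(446) = (-1)^2 = 1


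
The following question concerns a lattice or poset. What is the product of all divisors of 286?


Divisors of 286: [1, 2, 11, 13, 22, 26, 143, 286]
Product = n^(d(n)/2) = 286^(8/2)
Product = 6690585616


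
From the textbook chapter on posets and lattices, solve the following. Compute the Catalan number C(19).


C(n) = C(2n, n) / (n+1).
C(38, 19) = 35345263800
C(19) = 35345263800 / 20 = 1767263190


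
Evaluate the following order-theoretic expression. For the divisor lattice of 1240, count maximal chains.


A maximal chain goes from the minimum element to a maximal element via cover relations.
Counting all min-to-max paths in the cover graph.
Total maximal chains: 20


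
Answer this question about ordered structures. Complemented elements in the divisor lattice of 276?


An element a is complemented if some b has a meet b = bottom, a join b = top.
a is complemented iff gcd(a, n/a)=1, i.e. a is a unitary divisor of 276.
Complemented elements: 1, 3, 4, 12, 23, 69, ... (2 more)
Count: 8


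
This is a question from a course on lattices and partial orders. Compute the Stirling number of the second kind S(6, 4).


S(n,k) = k*S(n-1,k) + S(n-1,k-1).
S(5,4) = 10, S(5,3) = 25
S(6,4) = 4*10 + 25 = 40 + 25
S(6,4) = 65


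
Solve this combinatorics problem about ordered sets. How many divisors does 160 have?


Divisors of 160: [1, 2, 4, 5, 8, 10, 16, 20, 32, 40, 80, 160]
Count: 12


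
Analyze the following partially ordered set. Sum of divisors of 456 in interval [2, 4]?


Interval [2,4] in divisors of 456: [2, 4]
Sum = 6


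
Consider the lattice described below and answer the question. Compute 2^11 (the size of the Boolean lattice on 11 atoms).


Power set = 2^n.
2^11 = 2048


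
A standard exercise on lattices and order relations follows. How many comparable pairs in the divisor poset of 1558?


A comparable pair {a,b} has a < b or b < a in the order.
Count unordered pairs where one element is strictly below the other.
Examples: {1,2}, {1,19}, {1,38}, {1,41}, ...
Total comparable pairs: 19
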